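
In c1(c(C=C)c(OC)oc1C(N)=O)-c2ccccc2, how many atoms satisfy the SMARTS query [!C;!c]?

4

The query [!C;!c] means: neither aliphatic nor aromatic carbon — same as [!#6].
Check the 18 heavy atoms by environment: 1× o (aromatic) → match; 10× c (aromatic) → no; 2× O → match; 4× C → no; 1× N → match.
Summing the matching environments: 1 + 2 + 1 = 4 matching atoms.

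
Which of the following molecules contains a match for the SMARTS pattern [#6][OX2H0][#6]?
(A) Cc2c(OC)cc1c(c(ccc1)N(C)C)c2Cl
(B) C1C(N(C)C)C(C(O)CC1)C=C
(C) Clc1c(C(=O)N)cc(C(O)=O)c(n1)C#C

A

[#6][OX2H0][#6] describes an aliphatic oxygen bridging two carbons with no H on the oxygen (an ether).
(A) contains a methoxy ether (-OCH3), which satisfies every atom and bond constraint.
(B) has a hydroxyl group (-OH) but the oxygen has H1, not H0 bridging two carbons.
(C) has a carboxylic acid group (-C(=O)OH) but the -OH oxygen has H1; the =O is OX1, not OX2.
So the answer is (A).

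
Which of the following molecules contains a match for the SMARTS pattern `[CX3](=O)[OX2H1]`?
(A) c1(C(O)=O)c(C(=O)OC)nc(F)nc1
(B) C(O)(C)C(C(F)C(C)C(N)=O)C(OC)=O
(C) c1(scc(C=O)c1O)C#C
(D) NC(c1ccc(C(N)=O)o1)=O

[CX3](=O)[OX2H1] describes an sp2 carbon double-bonded to O and single-bonded to an -OH oxygen (a carboxylic acid).
(A) contains a carboxylic acid group (-C(=O)OH), which satisfies every atom and bond constraint.
(B) has a methyl-ester group (-C(=O)OCH3) but the singly-bonded O has no H (OX2H0, not OX2H1).
(C) has an aldehyde (-CHO) but there is no singly-bonded oxygen on the carbonyl carbon.
(D) has a primary amide (-C(=O)NH2) but the carbonyl is bonded to N, not to an -OH oxygen.
So the answer is (A).

A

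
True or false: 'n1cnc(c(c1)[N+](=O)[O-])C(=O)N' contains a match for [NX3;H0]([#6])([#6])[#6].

The pattern [NX3;H0]([#6])([#6])[#6] describes a trivalent nitrogen with no H, bonded to three carbons — a tertiary amine.
The closest candidate here is a primary amide (-C(=O)NH2), but the amide nitrogen has H2 and only one carbon neighbour. No other fragment satisfies the full query, so there is no match.

False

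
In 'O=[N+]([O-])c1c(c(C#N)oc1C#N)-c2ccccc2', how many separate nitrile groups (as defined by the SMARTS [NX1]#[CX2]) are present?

[NX1]#[CX2] is the SMARTS for a nitrile: a nitrogen triple-bonded to a two-connected carbon.
The molecule carries 2 separate instances of a nitrile (-C#N) meeting every constraint; each maps to a distinct set of atoms, giving 2 matches.

2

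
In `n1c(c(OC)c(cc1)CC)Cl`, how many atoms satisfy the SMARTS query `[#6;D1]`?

2

The query [#6;D1] means: carbon bonded to exactly one heavy atom.
Check the 11 heavy atoms by environment: 1× n (aromatic, D2) → no; 2× c (aromatic, D2) → no; 3× c (aromatic, D3) → no; 1× O (D2) → no; 2× C (D1) → match; 1× C (D2) → no; 1× Cl (D1) → no.
That gives 2 matching atoms.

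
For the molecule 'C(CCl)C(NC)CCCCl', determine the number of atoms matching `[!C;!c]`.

3

The query [!C;!c] means: neither aliphatic nor aromatic carbon — same as [!#6].
Check the 10 heavy atoms by environment: 7× C → no; 2× Cl → match; 1× N → match.
Summing the matching environments: 2 + 1 = 3 matching atoms.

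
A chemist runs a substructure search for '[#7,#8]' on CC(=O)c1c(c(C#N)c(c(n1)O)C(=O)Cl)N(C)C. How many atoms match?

6

The query [#7,#8] means: nitrogen or oxygen (comma = OR).
Check the 18 heavy atoms by environment: 1× n (aromatic) → match; 5× c (aromatic) → no; 6× C → no; 3× O → match; 1× Cl → no; 2× N → match.
Summing the matching environments: 1 + 3 + 2 = 6 matching atoms.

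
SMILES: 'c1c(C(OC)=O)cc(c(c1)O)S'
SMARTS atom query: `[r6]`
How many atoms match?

The query [r6] means: r6 matches atoms in a six-membered ring.
Check the 12 heavy atoms by environment: 6× c (aromatic, in 6-ring) → match; 2× C (acyclic) → no; 3× O (acyclic) → no; 1× S (acyclic) → no.
That gives 6 matching atoms.

6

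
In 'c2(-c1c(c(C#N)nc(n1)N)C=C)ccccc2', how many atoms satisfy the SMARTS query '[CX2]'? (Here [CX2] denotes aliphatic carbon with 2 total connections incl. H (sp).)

1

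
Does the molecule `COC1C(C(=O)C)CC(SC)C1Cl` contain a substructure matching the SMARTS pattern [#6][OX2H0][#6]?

Yes

The pattern [#6][OX2H0][#6] describes an aliphatic oxygen bridging two carbons with no H on the oxygen — an ether.
The molecule carries a methoxy ether (-OCH3), whose atoms satisfy every constraint of the query, so the pattern matches.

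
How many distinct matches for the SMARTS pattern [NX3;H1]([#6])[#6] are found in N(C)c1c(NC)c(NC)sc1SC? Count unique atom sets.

[NX3;H1]([#6])[#6] is the SMARTS for a secondary amine: a trivalent nitrogen with one H, bonded to two carbons.
The molecule carries 3 separate instances of an N-methylamino group (-NHCH3) meeting every constraint; each maps to a distinct set of atoms, giving 3 matches.

3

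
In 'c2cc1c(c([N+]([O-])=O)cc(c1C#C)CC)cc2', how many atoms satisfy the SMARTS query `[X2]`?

2

Check the 17 heavy atoms by environment: 10× c (aromatic, X3) → no; 2× C (X2) → match; 2× C (X4) → no; 1× N (charge +1, X3) → no; 1× O (charge -1, X1) → no; 1× O (X1) → no.
That gives 2 matching atoms.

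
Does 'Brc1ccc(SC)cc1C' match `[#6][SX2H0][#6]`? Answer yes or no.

Yes

The pattern [#6][SX2H0][#6] describes an aliphatic sulfur bridging two carbons with no H on the sulfur — a thioether.
The molecule carries a methylthio ether (-SCH3), whose atoms satisfy every constraint of the query, so the pattern matches.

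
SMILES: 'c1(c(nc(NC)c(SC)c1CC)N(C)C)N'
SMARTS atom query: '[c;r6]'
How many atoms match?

The query [c;r6] means: aromatic carbon that belongs to a six-membered ring.
Check the 16 heavy atoms by environment: 1× n (aromatic, in 6-ring) → no; 5× c (aromatic, in 6-ring) → match; 3× N (acyclic) → no; 6× C (acyclic) → no; 1× S (acyclic) → no.
That gives 5 matching atoms.

5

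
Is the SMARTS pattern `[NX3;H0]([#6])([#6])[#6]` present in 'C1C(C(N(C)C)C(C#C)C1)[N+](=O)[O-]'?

Yes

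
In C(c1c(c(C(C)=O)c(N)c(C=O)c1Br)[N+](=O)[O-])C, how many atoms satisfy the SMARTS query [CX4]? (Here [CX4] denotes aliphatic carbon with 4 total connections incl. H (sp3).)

3

The query [CX4] means: C with X4: aliphatic carbon with exactly 4 total connections (bonds + H).
Check the 18 heavy atoms by environment: 6× c (aromatic, X3) → no; 1× N (charge +1, X3) → no; 1× O (charge -1, X1) → no; 3× O (X1) → no; 2× C (X3) → no; 1× Br (X1) → no; 1× N (X3) → no; 3× C (X4) → match.
That gives 3 matching atoms.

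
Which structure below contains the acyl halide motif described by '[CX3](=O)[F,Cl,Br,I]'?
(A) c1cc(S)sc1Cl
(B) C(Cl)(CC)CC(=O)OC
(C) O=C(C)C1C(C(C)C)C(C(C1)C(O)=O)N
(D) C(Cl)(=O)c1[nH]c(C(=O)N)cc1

[CX3](=O)[F,Cl,Br,I] describes a carbonyl carbon bonded to a halogen (an acyl halide).
(A) has a chloro substituent but the Cl is not on a carbonyl carbon.
(B) has a methyl-ester group (-C(=O)OCH3) but the carbonyl is bonded to -O-C, not to a halogen.
(C) has a carboxylic acid group (-C(=O)OH) but the carbonyl is bonded to -OH, not to a halogen.
(D) contains an acyl chloride (-C(=O)Cl), which satisfies every atom and bond constraint.
So the answer is (D).

D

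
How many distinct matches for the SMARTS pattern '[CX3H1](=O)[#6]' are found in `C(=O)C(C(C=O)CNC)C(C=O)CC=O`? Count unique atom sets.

[CX3H1](=O)[#6] is the SMARTS for an aldehyde: an sp2 carbon with one H, double-bonded to O and single-bonded to carbon.
The molecule carries 4 separate instances of an aldehyde (-CHO) meeting every constraint; each maps to a distinct set of atoms, giving 4 matches.

4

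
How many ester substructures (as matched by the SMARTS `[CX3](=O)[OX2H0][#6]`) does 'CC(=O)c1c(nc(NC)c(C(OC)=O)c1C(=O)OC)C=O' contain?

[CX3](=O)[OX2H0][#6] is the SMARTS for an ester: a carbonyl carbon bonded to an oxygen that is itself bonded to carbon (no H on that O).
The molecule carries 2 separate instances of a methyl-ester group (-C(=O)OCH3) meeting every constraint; each maps to a distinct set of atoms, giving 2 matches.

2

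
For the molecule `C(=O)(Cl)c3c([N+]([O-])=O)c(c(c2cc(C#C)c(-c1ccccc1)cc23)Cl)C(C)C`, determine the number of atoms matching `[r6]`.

The query [r6] means: r6 matches atoms in a six-membered ring.
Check the 28 heavy atoms by environment: 16× c (aromatic, in 6-ring) → match; 6× C (acyclic) → no; 2× O (acyclic) → no; 2× Cl (acyclic) → no; 1× N (charge +1, acyclic) → no; 1× O (charge -1, acyclic) → no.
That gives 16 matching atoms.

16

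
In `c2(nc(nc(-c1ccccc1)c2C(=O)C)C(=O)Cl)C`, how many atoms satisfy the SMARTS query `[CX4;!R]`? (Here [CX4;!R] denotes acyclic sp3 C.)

2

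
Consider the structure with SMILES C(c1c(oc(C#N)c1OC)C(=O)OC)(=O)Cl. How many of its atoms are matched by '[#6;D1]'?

2

Check the 16 heavy atoms by environment: 1× o (aromatic, D2) → no; 4× c (aromatic, D3) → no; 2× O (D2) → no; 2× C (D1) → match; 1× C (D2) → no; 1× N (D1) → no; 2× C (D3) → no; 2× O (D1) → no; 1× Cl (D1) → no.
That gives 2 matching atoms.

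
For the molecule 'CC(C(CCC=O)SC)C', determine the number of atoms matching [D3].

2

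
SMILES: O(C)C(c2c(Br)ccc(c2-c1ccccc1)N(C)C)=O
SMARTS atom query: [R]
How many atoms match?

12

Check the 20 heavy atoms by environment: 12× c (aromatic, in 6-ring) → match; 4× C (acyclic) → no; 2× O (acyclic) → no; 1× N (acyclic) → no; 1× Br (acyclic) → no.
That gives 12 matching atoms.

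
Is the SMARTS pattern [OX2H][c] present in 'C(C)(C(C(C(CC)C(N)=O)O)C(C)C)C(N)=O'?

The pattern [OX2H][c] describes a hydroxyl oxygen attached to an aromatic carbon — a phenol.
The closest candidate here is a hydroxyl group (-OH), but the -OH is on an aliphatic carbon, not an aromatic c. No other fragment satisfies the full query, so there is no match.

No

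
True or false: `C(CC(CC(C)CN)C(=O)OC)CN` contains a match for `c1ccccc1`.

The pattern c1ccccc1 describes six aromatic carbons in a ring — a benzene ring.
The closest candidate here is a methyl group (-CH3), but no six-membered all-carbon aromatic ring is present. No other fragment satisfies the full query, so there is no match.

False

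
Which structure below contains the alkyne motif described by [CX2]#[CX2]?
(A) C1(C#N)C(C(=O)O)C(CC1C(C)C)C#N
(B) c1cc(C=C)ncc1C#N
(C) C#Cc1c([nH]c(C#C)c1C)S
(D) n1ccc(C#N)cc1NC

[CX2]#[CX2] describes a carbon-carbon triple bond (an alkyne).
(A) has a nitrile (-C#N) but the triple bond is C#N, not C#C.
(B) has a nitrile (-C#N) but the triple bond is C#N, not C#C.
(C) contains an ethynyl group (-C#CH), which satisfies every atom and bond constraint.
(D) has a nitrile (-C#N) but the triple bond is C#N, not C#C.
So the answer is (C).

C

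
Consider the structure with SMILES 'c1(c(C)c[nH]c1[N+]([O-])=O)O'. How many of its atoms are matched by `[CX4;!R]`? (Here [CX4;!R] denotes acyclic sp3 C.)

1

Check the 10 heavy atoms by environment: 1× n (aromatic, X3, in 5-ring) → no; 4× c (aromatic, X3, in 5-ring) → no; 1× C (X4, acyclic) → match; 1× O (X2, acyclic) → no; 1× N (charge +1, X3, acyclic) → no; 1× O (charge -1, X1, acyclic) → no; 1× O (X1, acyclic) → no.
That gives 1 matching atom.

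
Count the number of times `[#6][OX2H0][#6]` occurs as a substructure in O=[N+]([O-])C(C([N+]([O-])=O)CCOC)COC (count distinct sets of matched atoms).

2

[#6][OX2H0][#6] is the SMARTS for an ether: an aliphatic oxygen bridging two carbons with no H on the oxygen.
The molecule carries 2 separate instances of a methoxy ether (-OCH3) meeting every constraint; each maps to a distinct set of atoms, giving 2 matches.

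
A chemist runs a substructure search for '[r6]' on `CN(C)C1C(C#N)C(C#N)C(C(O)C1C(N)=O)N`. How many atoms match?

Check the 18 heavy atoms by environment: 6× C (in 6-ring) → match; 5× C (acyclic) → no; 5× N (acyclic) → no; 2× O (acyclic) → no.
That gives 6 matching atoms.

6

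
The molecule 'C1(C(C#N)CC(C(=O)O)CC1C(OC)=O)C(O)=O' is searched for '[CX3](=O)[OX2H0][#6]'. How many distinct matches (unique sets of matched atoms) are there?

1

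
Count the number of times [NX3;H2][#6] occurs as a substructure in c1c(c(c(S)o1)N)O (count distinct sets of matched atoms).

[NX3;H2][#6] is the SMARTS for a primary amine: a trivalent nitrogen with two H attached to carbon.
Exactly one fragment in the molecule meets all constraints, giving 1 match.

1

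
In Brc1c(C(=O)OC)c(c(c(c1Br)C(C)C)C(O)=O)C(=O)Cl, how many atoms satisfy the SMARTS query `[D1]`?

10

The query [D1] means: atom with exactly one heavy-atom neighbour (degree 1).
Check the 21 heavy atoms by environment: 6× c (aromatic, D3) → no; 4× C (D3) → no; 3× C (D1) → match; 2× Br (D1) → match; 4× O (D1) → match; 1× O (D2) → no; 1× Cl (D1) → match.
Summing the matching environments: 3 + 2 + 4 + 1 = 10 matching atoms.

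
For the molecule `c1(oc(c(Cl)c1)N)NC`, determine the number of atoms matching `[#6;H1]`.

1

Check the 9 heavy atoms by environment: 1× o (aromatic, H0) → no; 3× c (aromatic, H0) → no; 1× c (aromatic, H1) → match; 1× Cl (H0) → no; 1× N (H1) → no; 1× C (H3) → no; 1× N (H2) → no.
That gives 1 matching atom.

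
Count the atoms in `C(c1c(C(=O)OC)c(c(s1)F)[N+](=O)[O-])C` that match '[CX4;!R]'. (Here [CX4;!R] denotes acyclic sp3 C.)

The query [CX4;!R] means: aliphatic carbon with four total connections, not in a ring.
Check the 15 heavy atoms by environment: 1× s (aromatic, X2, in 5-ring) → no; 4× c (aromatic, X3, in 5-ring) → no; 1× C (X3, acyclic) → no; 2× O (X1, acyclic) → no; 1× O (X2, acyclic) → no; 3× C (X4, acyclic) → match; 1× F (X1, acyclic) → no; 1× N (charge +1, X3, acyclic) → no; 1× O (charge -1, X1, acyclic) → no.
That gives 3 matching atoms.

3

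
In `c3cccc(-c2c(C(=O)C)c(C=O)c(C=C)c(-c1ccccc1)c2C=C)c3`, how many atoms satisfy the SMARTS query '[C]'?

Check the 27 heavy atoms by environment: 18× c (aromatic) → no; 7× C → match; 2× O → no.
That gives 7 matching atoms.

7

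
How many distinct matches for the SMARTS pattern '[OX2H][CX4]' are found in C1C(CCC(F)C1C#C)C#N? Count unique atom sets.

0

[OX2H][CX4] is the SMARTS for an aliphatic alcohol: a hydroxyl oxygen bound to an sp3 (X4) carbon.
No fragment in the molecule satisfies every constraint, giving 0 matches.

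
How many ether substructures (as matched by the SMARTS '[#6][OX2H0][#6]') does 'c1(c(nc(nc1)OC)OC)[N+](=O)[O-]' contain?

[#6][OX2H0][#6] is the SMARTS for an ether: an aliphatic oxygen bridging two carbons with no H on the oxygen.
The molecule carries 2 separate instances of a methoxy ether (-OCH3) meeting every constraint; each maps to a distinct set of atoms, giving 2 matches.

2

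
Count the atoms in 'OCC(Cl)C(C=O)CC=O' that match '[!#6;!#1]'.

Check the 10 heavy atoms by environment: 6× C → no; 1× Cl → match; 3× O → match.
Summing the matching environments: 1 + 3 = 4 matching atoms.

4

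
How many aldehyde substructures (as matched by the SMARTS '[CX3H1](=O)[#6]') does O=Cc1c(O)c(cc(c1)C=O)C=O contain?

3

[CX3H1](=O)[#6] is the SMARTS for an aldehyde: an sp2 carbon with one H, double-bonded to O and single-bonded to carbon.
The molecule carries 3 separate instances of an aldehyde (-CHO) meeting every constraint; each maps to a distinct set of atoms, giving 3 matches.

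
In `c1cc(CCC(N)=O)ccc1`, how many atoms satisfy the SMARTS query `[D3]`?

2

The query [D3] means: atom with exactly three heavy-atom neighbours.
Check the 11 heavy atoms by environment: 2× C (D2) → no; 1× C (D3) → match; 1× O (D1) → no; 1× N (D1) → no; 1× c (aromatic, D3) → match; 5× c (aromatic, D2) → no.
Summing the matching environments: 1 + 1 = 2 matching atoms.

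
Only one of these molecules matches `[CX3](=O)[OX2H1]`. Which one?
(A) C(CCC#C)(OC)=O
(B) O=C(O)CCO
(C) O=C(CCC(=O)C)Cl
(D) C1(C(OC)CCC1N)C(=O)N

B

[CX3](=O)[OX2H1] describes an sp2 carbon double-bonded to O and single-bonded to an -OH oxygen (a carboxylic acid).
(A) has a methyl-ester group (-C(=O)OCH3) but the singly-bonded O has no H (OX2H0, not OX2H1).
(B) contains a carboxylic acid group (-C(=O)OH), which satisfies every atom and bond constraint.
(C) has an acyl chloride (-C(=O)Cl) but the carbonyl is bonded to Cl, not to an -OH oxygen.
(D) has a primary amide (-C(=O)NH2) but the carbonyl is bonded to N, not to an -OH oxygen.
So the answer is (B).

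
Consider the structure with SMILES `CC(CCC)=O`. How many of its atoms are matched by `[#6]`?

5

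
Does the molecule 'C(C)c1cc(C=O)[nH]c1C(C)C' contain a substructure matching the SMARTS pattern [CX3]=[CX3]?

The pattern [CX3]=[CX3] describes a non-aromatic C=C double bond between two sp2 carbons — an alkene.
The closest candidate here is an ethyl group (-CH2CH3), but its C-C bond is a single bond between CX4 carbons, not CX3=CX3. No other fragment satisfies the full query, so there is no match.

No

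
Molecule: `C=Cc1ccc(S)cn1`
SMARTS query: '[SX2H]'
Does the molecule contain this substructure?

The pattern [SX2H] describes an aliphatic sulfur with two connections, one being H — a thiol.
The molecule carries a thiol (-SH), whose atoms satisfy every constraint of the query, so the pattern matches.

Yes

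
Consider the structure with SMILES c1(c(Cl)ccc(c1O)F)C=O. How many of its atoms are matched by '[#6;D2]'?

3

Check the 11 heavy atoms by environment: 4× c (aromatic, D3) → no; 2× c (aromatic, D2) → match; 1× F (D1) → no; 1× C (D2) → match; 2× O (D1) → no; 1× Cl (D1) → no.
Summing the matching environments: 2 + 1 = 3 matching atoms.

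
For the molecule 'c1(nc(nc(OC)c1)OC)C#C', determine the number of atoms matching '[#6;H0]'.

4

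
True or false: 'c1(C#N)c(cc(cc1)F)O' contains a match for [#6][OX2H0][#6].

False

The pattern [#6][OX2H0][#6] describes an aliphatic oxygen bridging two carbons with no H on the oxygen — an ether.
The closest candidate here is a hydroxyl group (-OH), but the oxygen has H1, not H0 bridging two carbons. No other fragment satisfies the full query, so there is no match.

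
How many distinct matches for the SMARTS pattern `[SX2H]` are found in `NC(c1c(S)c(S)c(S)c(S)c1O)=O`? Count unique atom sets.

[SX2H] is the SMARTS for a thiol: an aliphatic sulfur with two connections, one being H.
The molecule carries 4 separate instances of a thiol (-SH) meeting every constraint; each maps to a distinct set of atoms, giving 4 matches.

4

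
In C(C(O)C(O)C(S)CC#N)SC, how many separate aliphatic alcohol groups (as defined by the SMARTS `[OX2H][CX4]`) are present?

[OX2H][CX4] is the SMARTS for an aliphatic alcohol: a hydroxyl oxygen bound to an sp3 (X4) carbon.
The molecule carries 2 separate instances of a hydroxyl group (-OH) meeting every constraint; each maps to a distinct set of atoms, giving 2 matches.

2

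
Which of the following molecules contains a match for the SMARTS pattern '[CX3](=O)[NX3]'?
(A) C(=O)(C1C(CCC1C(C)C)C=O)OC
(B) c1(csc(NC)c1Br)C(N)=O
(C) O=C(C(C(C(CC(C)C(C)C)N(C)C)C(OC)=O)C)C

B

[CX3](=O)[NX3] describes a carbonyl carbon bonded to a trivalent nitrogen (an amide).
(A) has a methyl-ester group (-C(=O)OCH3) but the carbonyl is bonded to O, not to an NX3 nitrogen.
(B) contains a primary amide (-C(=O)NH2), which satisfies every atom and bond constraint.
(C) has a methyl-ester group (-C(=O)OCH3) but the carbonyl is bonded to O, not to an NX3 nitrogen.
So the answer is (B).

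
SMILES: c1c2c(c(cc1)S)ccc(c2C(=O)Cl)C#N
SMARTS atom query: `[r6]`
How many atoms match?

10

The query [r6] means: r6 matches atoms in a six-membered ring.
Check the 16 heavy atoms by environment: 10× c (aromatic, in 6-ring) → match; 2× C (acyclic) → no; 1× O (acyclic) → no; 1× Cl (acyclic) → no; 1× S (acyclic) → no; 1× N (acyclic) → no.
That gives 10 matching atoms.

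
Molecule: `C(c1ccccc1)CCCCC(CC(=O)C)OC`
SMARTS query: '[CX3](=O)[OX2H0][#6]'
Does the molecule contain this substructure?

No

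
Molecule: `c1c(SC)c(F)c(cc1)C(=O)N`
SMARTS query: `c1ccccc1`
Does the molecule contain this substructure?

The pattern c1ccccc1 describes six aromatic carbons in a ring — a benzene ring.
The required atom environment is present in the molecule, so the pattern matches.

Yes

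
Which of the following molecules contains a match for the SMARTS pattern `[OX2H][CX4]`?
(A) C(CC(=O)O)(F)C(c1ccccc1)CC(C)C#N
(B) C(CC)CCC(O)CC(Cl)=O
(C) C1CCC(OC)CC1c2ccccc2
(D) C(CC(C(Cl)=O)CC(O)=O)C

[OX2H][CX4] describes a hydroxyl oxygen bound to an sp3 (X4) carbon (an aliphatic alcohol).
(A) has a carboxylic acid group (-C(=O)OH) but the -OH is on a CX3 carbonyl carbon, not a CX4 carbon.
(B) contains a hydroxyl group (-OH), which satisfies every atom and bond constraint.
(C) has a methoxy ether (-OCH3) but the oxygen has H0 (ether), not H1.
(D) has a carboxylic acid group (-C(=O)OH) but the -OH is on a CX3 carbonyl carbon, not a CX4 carbon.
So the answer is (B).

B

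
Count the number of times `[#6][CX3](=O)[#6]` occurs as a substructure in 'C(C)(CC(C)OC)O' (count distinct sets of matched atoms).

[#6][CX3](=O)[#6] is the SMARTS for a ketone: a carbonyl carbon (no H) flanked by two carbons.
No fragment in the molecule satisfies every constraint, giving 0 matches.

0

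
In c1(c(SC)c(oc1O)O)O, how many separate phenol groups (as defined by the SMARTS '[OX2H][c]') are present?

[OX2H][c] is the SMARTS for a phenol: a hydroxyl oxygen attached to an aromatic carbon.
The molecule carries 3 separate instances of a hydroxyl group (-OH) meeting every constraint; each maps to a distinct set of atoms, giving 3 matches.

3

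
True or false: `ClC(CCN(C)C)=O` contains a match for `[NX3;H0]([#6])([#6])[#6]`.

True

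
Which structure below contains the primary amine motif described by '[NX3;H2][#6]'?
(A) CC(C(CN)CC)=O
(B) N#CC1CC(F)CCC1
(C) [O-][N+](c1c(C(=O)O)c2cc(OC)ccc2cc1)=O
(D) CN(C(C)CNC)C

[NX3;H2][#6] describes a trivalent nitrogen with two H attached to carbon (a primary amine).
(A) contains a primary amino group (-NH2), which satisfies every atom and bond constraint.
(B) has a nitrile (-C#N) but the nitrogen is NX1 (triple-bonded), not NX3 with two H.
(C) has a nitro group (-[N+](=O)[O-]) but the nitrogen is [N+] with no H, not NX3H2.
(D) has a dimethylamino group (-N(CH3)2) but the nitrogen has H0, not H2.
So the answer is (A).

A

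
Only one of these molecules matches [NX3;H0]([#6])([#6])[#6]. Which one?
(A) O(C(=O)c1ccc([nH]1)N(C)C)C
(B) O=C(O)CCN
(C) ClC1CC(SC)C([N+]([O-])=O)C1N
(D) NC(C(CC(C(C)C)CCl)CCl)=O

A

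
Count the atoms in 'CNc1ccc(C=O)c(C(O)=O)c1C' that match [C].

The query [C] means: uppercase C matches aliphatic (non-aromatic) carbon only.
Check the 14 heavy atoms by environment: 6× c (aromatic) → no; 4× C → match; 3× O → no; 1× N → no.
That gives 4 matching atoms.

4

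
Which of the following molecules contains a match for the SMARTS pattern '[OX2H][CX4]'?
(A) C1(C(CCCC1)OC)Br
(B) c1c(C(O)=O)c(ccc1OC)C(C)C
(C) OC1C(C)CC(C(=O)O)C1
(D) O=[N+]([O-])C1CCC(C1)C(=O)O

C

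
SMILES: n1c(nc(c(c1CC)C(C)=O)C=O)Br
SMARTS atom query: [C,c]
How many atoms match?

The query [C,c] means: comma = OR; matches aliphatic or aromatic carbon — same as #6.
Check the 14 heavy atoms by environment: 2× n (aromatic) → no; 4× c (aromatic) → match; 5× C → match; 2× O → no; 1× Br → no.
Summing the matching environments: 4 + 5 = 9 matching atoms.

9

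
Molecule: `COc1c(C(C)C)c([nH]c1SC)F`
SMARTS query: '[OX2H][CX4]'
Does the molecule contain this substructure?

No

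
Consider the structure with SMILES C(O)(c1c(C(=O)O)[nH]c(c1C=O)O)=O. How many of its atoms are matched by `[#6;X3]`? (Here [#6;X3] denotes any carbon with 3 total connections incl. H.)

7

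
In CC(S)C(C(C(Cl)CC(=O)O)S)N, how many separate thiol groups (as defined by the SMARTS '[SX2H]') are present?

[SX2H] is the SMARTS for a thiol: an aliphatic sulfur with two connections, one being H.
The molecule carries 2 separate instances of a thiol (-SH) meeting every constraint; each maps to a distinct set of atoms, giving 2 matches.

2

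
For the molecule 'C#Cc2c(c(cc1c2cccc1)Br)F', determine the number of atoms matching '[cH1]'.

Check the 14 heavy atoms by environment: 5× c (aromatic, H0) → no; 5× c (aromatic, H1) → match; 1× C (H0) → no; 1× C (H1) → no; 1× F (H0) → no; 1× Br (H0) → no.
That gives 5 matching atoms.

5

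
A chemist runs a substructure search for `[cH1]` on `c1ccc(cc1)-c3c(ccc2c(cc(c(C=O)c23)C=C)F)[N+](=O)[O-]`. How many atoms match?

Check the 24 heavy atoms by environment: 8× c (aromatic, H0) → no; 8× c (aromatic, H1) → match; 1× F (H0) → no; 2× C (H1) → no; 1× C (H2) → no; 1× N (charge +1, H0) → no; 1× O (charge -1, H0) → no; 2× O (H0) → no.
That gives 8 matching atoms.

8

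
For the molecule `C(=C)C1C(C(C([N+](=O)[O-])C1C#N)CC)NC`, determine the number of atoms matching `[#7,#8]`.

5

The query [#7,#8] means: nitrogen or oxygen (comma = OR).
Check the 16 heavy atoms by environment: 11× C → no; 1× N (charge +1) → match; 1× O (charge -1) → match; 1× O → match; 2× N → match.
Summing the matching environments: 1 + 1 + 1 + 2 = 5 matching atoms.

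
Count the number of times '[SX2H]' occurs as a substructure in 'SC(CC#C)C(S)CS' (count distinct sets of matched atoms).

3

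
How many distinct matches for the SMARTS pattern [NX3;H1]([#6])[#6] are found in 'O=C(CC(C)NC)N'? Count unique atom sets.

1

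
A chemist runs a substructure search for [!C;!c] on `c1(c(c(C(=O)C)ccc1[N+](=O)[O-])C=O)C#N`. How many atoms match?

Check the 16 heavy atoms by environment: 6× c (aromatic) → no; 1× N (charge +1) → match; 1× O (charge -1) → match; 3× O → match; 4× C → no; 1× N → match.
Summing the matching environments: 1 + 1 + 3 + 1 = 6 matching atoms.

6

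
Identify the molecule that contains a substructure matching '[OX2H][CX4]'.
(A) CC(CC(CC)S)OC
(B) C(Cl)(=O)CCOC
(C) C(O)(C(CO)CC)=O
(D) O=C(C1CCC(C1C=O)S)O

[OX2H][CX4] describes a hydroxyl oxygen bound to an sp3 (X4) carbon (an aliphatic alcohol).
(A) has a methoxy ether (-OCH3) but the oxygen has H0 (ether), not H1.
(B) has a methoxy ether (-OCH3) but the oxygen has H0 (ether), not H1.
(C) contains a hydroxyl group (-OH), which satisfies every atom and bond constraint.
(D) has a carboxylic acid group (-C(=O)OH) but the -OH is on a CX3 carbonyl carbon, not a CX4 carbon.
So the answer is (C).

C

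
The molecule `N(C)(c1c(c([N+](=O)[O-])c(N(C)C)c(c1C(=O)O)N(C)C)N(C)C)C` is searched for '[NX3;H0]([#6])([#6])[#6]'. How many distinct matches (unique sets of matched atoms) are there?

4

[NX3;H0]([#6])([#6])[#6] is the SMARTS for a tertiary amine: a trivalent nitrogen with no H, bonded to three carbons.
The molecule carries 4 separate instances of a dimethylamino group (-N(CH3)2) meeting every constraint; each maps to a distinct set of atoms, giving 4 matches.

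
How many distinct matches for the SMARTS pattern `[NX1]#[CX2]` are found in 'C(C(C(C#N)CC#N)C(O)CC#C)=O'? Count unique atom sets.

2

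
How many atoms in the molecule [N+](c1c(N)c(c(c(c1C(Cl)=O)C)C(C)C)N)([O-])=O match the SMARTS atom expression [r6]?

6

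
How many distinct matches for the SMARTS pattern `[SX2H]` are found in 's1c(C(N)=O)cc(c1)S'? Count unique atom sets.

[SX2H] is the SMARTS for a thiol: an aliphatic sulfur with two connections, one being H.
Exactly one fragment in the molecule meets all constraints, giving 1 match.

1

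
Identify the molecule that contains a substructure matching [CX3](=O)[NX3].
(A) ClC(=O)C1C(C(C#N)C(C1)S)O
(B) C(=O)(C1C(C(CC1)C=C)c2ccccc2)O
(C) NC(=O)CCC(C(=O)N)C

C

[CX3](=O)[NX3] describes a carbonyl carbon bonded to a trivalent nitrogen (an amide).
(A) has a nitrile (-C#N) but the nitrile N is NX1 (triple-bonded), not NX3.
(B) has a carboxylic acid group (-C(=O)OH) but the carbonyl is bonded to O, not to an NX3 nitrogen.
(C) contains a primary amide (-C(=O)NH2), which satisfies every atom and bond constraint.
So the answer is (C).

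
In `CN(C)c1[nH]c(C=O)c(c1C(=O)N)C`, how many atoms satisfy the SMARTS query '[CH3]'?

3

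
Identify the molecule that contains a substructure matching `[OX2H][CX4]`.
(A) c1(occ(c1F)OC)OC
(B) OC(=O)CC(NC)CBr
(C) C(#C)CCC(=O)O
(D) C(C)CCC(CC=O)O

D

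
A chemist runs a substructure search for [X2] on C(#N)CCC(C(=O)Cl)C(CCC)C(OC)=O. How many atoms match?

2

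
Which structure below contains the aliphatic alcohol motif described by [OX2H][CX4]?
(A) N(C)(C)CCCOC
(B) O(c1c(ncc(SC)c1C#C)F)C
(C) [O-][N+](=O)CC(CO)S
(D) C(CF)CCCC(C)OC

C

[OX2H][CX4] describes a hydroxyl oxygen bound to an sp3 (X4) carbon (an aliphatic alcohol).
(A) has a methoxy ether (-OCH3) but the oxygen has H0 (ether), not H1.
(B) has a methoxy ether (-OCH3) but the oxygen has H0 (ether), not H1.
(C) contains a hydroxyl group (-OH), which satisfies every atom and bond constraint.
(D) has a methoxy ether (-OCH3) but the oxygen has H0 (ether), not H1.
So the answer is (C).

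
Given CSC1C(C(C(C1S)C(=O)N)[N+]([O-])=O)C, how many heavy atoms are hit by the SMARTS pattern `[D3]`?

7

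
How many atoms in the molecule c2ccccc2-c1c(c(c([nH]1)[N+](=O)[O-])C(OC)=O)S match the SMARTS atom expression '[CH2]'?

0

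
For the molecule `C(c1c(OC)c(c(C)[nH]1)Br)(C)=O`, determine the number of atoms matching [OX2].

The query [OX2] means: aliphatic oxygen with two total connections — ether, hydroxyl, or ester single-bond O.
Check the 12 heavy atoms by environment: 1× n (aromatic, X3) → no; 4× c (aromatic, X3) → no; 1× C (X3) → no; 1× O (X1) → no; 3× C (X4) → no; 1× O (X2) → match; 1× Br (X1) → no.
That gives 1 matching atom.

1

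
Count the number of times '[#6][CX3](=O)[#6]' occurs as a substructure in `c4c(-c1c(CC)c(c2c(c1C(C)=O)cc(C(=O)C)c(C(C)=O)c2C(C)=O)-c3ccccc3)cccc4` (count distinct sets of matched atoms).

4

[#6][CX3](=O)[#6] is the SMARTS for a ketone: a carbonyl carbon (no H) flanked by two carbons.
The molecule carries 4 separate instances of an acetyl/ketone group (-C(=O)CH3) meeting every constraint; each maps to a distinct set of atoms, giving 4 matches.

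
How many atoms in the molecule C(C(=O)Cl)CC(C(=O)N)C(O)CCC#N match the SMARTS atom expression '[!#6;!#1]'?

6

Check the 15 heavy atoms by environment: 9× C → no; 3× O → match; 2× N → match; 1× Cl → match.
Summing the matching environments: 3 + 2 + 1 = 6 matching atoms.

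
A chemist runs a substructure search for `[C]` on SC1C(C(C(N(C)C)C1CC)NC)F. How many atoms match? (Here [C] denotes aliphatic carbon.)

10

Check the 14 heavy atoms by environment: 10× C → match; 1× F → no; 2× N → no; 1× S → no.
That gives 10 matching atoms.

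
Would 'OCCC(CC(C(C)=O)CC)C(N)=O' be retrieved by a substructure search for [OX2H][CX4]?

Yes

The pattern [OX2H][CX4] describes a hydroxyl oxygen bound to an sp3 (X4) carbon — an aliphatic alcohol.
The molecule carries a hydroxyl group (-OH), whose atoms satisfy every constraint of the query, so the pattern matches.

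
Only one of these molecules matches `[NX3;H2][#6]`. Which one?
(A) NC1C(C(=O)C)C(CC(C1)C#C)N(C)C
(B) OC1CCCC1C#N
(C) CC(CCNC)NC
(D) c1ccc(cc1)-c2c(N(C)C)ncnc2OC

[NX3;H2][#6] describes a trivalent nitrogen with two H attached to carbon (a primary amine).
(A) contains a primary amino group (-NH2), which satisfies every atom and bond constraint.
(B) has a nitrile (-C#N) but the nitrogen is NX1 (triple-bonded), not NX3 with two H.
(C) has an N-methylamino group (-NHCH3) but the nitrogen bears two carbons and only one H (H1), not H2.
(D) has a dimethylamino group (-N(CH3)2) but the nitrogen has H0, not H2.
So the answer is (A).

A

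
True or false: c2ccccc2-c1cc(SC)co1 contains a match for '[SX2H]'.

False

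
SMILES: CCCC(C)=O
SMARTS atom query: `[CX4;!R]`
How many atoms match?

4

The query [CX4;!R] means: aliphatic carbon with four total connections, not in a ring.
Check the 6 heavy atoms by environment: 4× C (X4, acyclic) → match; 1× C (X3, acyclic) → no; 1× O (X1, acyclic) → no.
That gives 4 matching atoms.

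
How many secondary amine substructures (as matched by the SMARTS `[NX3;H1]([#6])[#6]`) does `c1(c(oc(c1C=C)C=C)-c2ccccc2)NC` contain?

1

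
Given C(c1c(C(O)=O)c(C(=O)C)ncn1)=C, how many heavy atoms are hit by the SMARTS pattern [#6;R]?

The query [#6;R] means: carbon that is part of a ring.
Check the 14 heavy atoms by environment: 2× n (aromatic, in 6-ring) → no; 4× c (aromatic, in 6-ring) → match; 5× C (acyclic) → no; 3× O (acyclic) → no.
That gives 4 matching atoms.

4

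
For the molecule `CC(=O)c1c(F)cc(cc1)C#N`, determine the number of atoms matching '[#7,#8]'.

The query [#7,#8] means: nitrogen or oxygen (comma = OR).
Check the 12 heavy atoms by environment: 6× c (aromatic) → no; 3× C → no; 1× O → match; 1× N → match; 1× F → no.
Summing the matching environments: 1 + 1 = 2 matching atoms.

2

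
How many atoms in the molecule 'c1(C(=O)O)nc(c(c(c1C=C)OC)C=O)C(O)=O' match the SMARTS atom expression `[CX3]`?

5

The query [CX3] means: C with X3: aliphatic carbon with exactly 3 total connections.
Check the 18 heavy atoms by environment: 1× n (aromatic, X2) → no; 5× c (aromatic, X3) → no; 5× C (X3) → match; 3× O (X1) → no; 3× O (X2) → no; 1× C (X4) → no.
That gives 5 matching atoms.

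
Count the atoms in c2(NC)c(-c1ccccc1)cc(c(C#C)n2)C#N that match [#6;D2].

Check the 18 heavy atoms by environment: 1× n (aromatic, D2) → no; 5× c (aromatic, D3) → no; 6× c (aromatic, D2) → match; 2× C (D2) → match; 1× N (D1) → no; 2× C (D1) → no; 1× N (D2) → no.
Summing the matching environments: 6 + 2 = 8 matching atoms.

8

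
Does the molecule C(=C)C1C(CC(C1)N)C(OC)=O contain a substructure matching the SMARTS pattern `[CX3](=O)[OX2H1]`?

No

The pattern [CX3](=O)[OX2H1] describes an sp2 carbon double-bonded to O and single-bonded to an -OH oxygen — a carboxylic acid.
The closest candidate here is a methyl-ester group (-C(=O)OCH3), but the singly-bonded O has no H (OX2H0, not OX2H1). No other fragment satisfies the full query, so there is no match.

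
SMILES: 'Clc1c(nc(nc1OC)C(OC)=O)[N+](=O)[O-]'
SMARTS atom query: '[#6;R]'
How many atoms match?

4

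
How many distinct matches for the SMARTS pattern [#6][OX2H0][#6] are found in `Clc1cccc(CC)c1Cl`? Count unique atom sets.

[#6][OX2H0][#6] is the SMARTS for an ether: an aliphatic oxygen bridging two carbons with no H on the oxygen.
No fragment in the molecule satisfies every constraint, giving 0 matches.

0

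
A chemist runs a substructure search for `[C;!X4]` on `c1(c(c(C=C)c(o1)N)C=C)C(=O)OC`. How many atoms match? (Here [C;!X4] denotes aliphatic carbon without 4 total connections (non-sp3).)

The query [C;!X4] means: aliphatic carbon that does not have four total connections.
Check the 14 heavy atoms by environment: 1× o (aromatic, X2) → no; 4× c (aromatic, X3) → no; 5× C (X3) → match; 1× O (X1) → no; 1× O (X2) → no; 1× C (X4) → no; 1× N (X3) → no.
That gives 5 matching atoms.

5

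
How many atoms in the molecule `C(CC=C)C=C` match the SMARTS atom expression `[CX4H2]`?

2

The query [CX4H2] means: sp3 carbon (X4) with exactly two hydrogens.
Check the 6 heavy atoms by environment: 2× C (H2, X4) → match; 2× C (H1, X3) → no; 2× C (H2, X3) → no.
That gives 2 matching atoms.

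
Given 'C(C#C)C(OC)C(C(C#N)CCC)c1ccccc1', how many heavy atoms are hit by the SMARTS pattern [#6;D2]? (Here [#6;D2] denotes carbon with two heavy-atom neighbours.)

The query [#6;D2] means: any carbon bonded to exactly two heavy atoms.
Check the 19 heavy atoms by environment: 5× C (D2) → match; 3× C (D3) → no; 3× C (D1) → no; 1× c (aromatic, D3) → no; 5× c (aromatic, D2) → match; 1× O (D2) → no; 1× N (D1) → no.
Summing the matching environments: 5 + 5 = 10 matching atoms.

10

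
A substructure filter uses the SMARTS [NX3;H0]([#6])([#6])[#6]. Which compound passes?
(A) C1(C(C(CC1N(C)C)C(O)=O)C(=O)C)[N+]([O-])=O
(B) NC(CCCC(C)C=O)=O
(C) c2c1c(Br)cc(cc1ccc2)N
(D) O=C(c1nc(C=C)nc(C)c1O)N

[NX3;H0]([#6])([#6])[#6] describes a trivalent nitrogen with no H, bonded to three carbons (a tertiary amine).
(A) contains a dimethylamino group (-N(CH3)2), which satisfies every atom and bond constraint.
(B) has a primary amide (-C(=O)NH2) but the amide nitrogen has H2 and only one carbon neighbour.
(C) has a primary amino group (-NH2) but the nitrogen has H2, not H0 with three carbons.
(D) has a primary amide (-C(=O)NH2) but the amide nitrogen has H2 and only one carbon neighbour.
So the answer is (A).

A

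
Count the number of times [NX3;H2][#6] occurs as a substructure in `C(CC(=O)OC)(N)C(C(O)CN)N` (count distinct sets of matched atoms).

3

[NX3;H2][#6] is the SMARTS for a primary amine: a trivalent nitrogen with two H attached to carbon.
The molecule carries 3 separate instances of a primary amino group (-NH2) meeting every constraint; each maps to a distinct set of atoms, giving 3 matches.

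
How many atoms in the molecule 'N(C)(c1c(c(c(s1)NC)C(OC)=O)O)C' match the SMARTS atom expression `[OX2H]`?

1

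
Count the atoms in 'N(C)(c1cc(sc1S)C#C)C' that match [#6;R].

4

The query [#6;R] means: carbon that is part of a ring.
Check the 11 heavy atoms by environment: 1× s (aromatic, in 5-ring) → no; 4× c (aromatic, in 5-ring) → match; 4× C (acyclic) → no; 1× N (acyclic) → no; 1× S (acyclic) → no.
That gives 4 matching atoms.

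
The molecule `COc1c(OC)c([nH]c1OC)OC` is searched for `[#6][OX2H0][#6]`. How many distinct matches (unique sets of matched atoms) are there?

[#6][OX2H0][#6] is the SMARTS for an ether: an aliphatic oxygen bridging two carbons with no H on the oxygen.
The molecule carries 4 separate instances of a methoxy ether (-OCH3) meeting every constraint; each maps to a distinct set of atoms, giving 4 matches.

4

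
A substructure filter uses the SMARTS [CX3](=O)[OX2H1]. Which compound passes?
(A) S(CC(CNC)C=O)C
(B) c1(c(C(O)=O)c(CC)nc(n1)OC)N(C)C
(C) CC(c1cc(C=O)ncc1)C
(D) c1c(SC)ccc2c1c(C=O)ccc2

B

[CX3](=O)[OX2H1] describes an sp2 carbon double-bonded to O and single-bonded to an -OH oxygen (a carboxylic acid).
(A) has an aldehyde (-CHO) but there is no singly-bonded oxygen on the carbonyl carbon.
(B) contains a carboxylic acid group (-C(=O)OH), which satisfies every atom and bond constraint.
(C) has an aldehyde (-CHO) but there is no singly-bonded oxygen on the carbonyl carbon.
(D) has an aldehyde (-CHO) but there is no singly-bonded oxygen on the carbonyl carbon.
So the answer is (B).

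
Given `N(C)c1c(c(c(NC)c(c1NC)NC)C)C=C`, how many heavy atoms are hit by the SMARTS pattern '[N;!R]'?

4

Check the 17 heavy atoms by environment: 6× c (aromatic, in 6-ring) → no; 4× N (acyclic) → match; 7× C (acyclic) → no.
That gives 4 matching atoms.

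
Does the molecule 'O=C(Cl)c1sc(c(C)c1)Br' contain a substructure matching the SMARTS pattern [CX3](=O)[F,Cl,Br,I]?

Yes

The pattern [CX3](=O)[F,Cl,Br,I] describes a carbonyl carbon bonded to a halogen — an acyl halide.
The molecule carries an acyl chloride (-C(=O)Cl), whose atoms satisfy every constraint of the query, so the pattern matches.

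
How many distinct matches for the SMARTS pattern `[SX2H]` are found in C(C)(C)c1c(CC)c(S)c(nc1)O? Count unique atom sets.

1

[SX2H] is the SMARTS for a thiol: an aliphatic sulfur with two connections, one being H.
Exactly one fragment in the molecule meets all constraints, giving 1 match.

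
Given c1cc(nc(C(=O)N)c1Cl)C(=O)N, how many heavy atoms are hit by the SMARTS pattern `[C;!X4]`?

The query [C;!X4] means: aliphatic carbon that does not have four total connections.
Check the 13 heavy atoms by environment: 1× n (aromatic, X2) → no; 5× c (aromatic, X3) → no; 2× C (X3) → match; 2× O (X1) → no; 2× N (X3) → no; 1× Cl (X1) → no.
That gives 2 matching atoms.

2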